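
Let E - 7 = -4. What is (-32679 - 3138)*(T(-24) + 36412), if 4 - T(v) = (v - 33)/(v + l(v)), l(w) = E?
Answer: -9129502581/7 ≈ -1.3042e+9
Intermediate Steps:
E = 3 (E = 7 - 4 = 3)
l(w) = 3
T(v) = 4 - (-33 + v)/(3 + v) (T(v) = 4 - (v - 33)/(v + 3) = 4 - (-33 + v)/(3 + v))
(-32679 - 3138)*(T(-24) + 36412) = (-32679 - 3138)*(3*(15 - 24)/(3 - 24) + 36412) = -35817*(3*(-9)/(-21) + 36412) = -35817*(3*(-1/21)*(-9) + 36412) = -35817*(9/7 + 36412) = -35817*254893/7 = -9129502581/7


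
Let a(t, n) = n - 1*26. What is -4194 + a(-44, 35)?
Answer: -4185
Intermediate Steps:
a(t, n) = -26 + n (a(t, n) = n - 26 = -26 + n)
-4194 + a(-44, 35) = -4194 + (-26 + 35) = -4194 + 9 = -4185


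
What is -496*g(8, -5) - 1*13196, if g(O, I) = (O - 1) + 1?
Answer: -17164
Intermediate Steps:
g(O, I) = O (g(O, I) = (-1 + O) + 1 = O)
-496*g(8, -5) - 1*13196 = -496*8 - 1*13196 = -3968 - 13196 = -17164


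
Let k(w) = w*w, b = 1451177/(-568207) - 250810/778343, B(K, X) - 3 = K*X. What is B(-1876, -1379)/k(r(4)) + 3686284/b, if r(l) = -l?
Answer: -3256284735317719411/2907486759728 ≈ -1.1200e+6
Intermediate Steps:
B(K, X) = 3 + K*X
b = -1272025457381/442259941001 (b = 1451177*(-1/568207) - 250810*1/778343 = -1451177/568207 - 250810/778343 = -1272025457381/442259941001 ≈ -2.8762)
k(w) = w²
B(-1876, -1379)/k(r(4)) + 3686284/b = (3 - 1876*(-1379))/((-1*4)²) + 3686284/(-1272025457381/442259941001) = (3 + 2587004)/((-4)²) + 3686284*(-442259941001/1272025457381) = 2587007/16 - 232899392050418612/181717922483 = -3256284735317719411/2907486759728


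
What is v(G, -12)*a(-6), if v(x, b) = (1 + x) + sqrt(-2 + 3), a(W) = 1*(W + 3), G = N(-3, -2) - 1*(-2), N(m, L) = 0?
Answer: -12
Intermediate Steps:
G = 2 (G = 0 - 1*(-2) = 0 + 2 = 2)
a(W) = 3 + W (a(W) = 1*(3 + W) = 3 + W)
v(x, b) = 2 + x (v(x, b) = (1 + x) + sqrt(1) = (1 + x) + 1 = 2 + x)
v(G, -12)*a(-6) = (2 + 2)*(3 - 6) = 4*(-3) = -12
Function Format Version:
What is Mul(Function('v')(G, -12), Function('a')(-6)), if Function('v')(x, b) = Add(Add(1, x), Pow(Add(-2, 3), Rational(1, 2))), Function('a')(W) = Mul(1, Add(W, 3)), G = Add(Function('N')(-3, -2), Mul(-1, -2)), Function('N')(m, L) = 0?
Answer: -12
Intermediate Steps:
G = 2 (G = Add(0, Mul(-1, -2)) = Add(0, 2) = 2)
Function('a')(W) = Add(3, W) (Function('a')(W) = Mul(1, Add(3, W)) = Add(3, W))
Function('v')(x, b) = Add(2, x) (Function('v')(x, b) = Add(Add(1, x), Pow(1, Rational(1, 2))) = Add(Add(1, x), 1) = Add(2, x))
Mul(Function('v')(G, -12), Function('a')(-6)) = Mul(Add(2, 2), Add(3, -6)) = Mul(4, -3) = -12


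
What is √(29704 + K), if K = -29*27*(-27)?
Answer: √50845 ≈ 225.49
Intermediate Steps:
K = 21141 (K = -783*(-27) = 21141)
√(29704 + K) = √(29704 + 21141) = √50845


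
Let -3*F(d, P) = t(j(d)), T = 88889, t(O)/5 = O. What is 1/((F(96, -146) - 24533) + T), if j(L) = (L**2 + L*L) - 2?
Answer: 3/100918 ≈ 2.9727e-5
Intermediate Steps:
j(L) = -2 + 2*L**2 (j(L) = (L**2 + L**2) - 2 = 2*L**2 - 2 = -2 + 2*L**2)
t(O) = 5*O
F(d, P) = 10/3 - 10*d**2/3 (F(d, P) = -5*(-2 + 2*d**2)/3 = -(-10 + 10*d**2)/3 = 10/3 - 10*d**2/3)
1/((F(96, -146) - 24533) + T) = 1/(((10/3 - 10/3*96**2) - 24533) + 88889) = 1/(((10/3 - 10/3*9216) - 24533) + 88889) = 1/(((10/3 - 30720) - 24533) + 88889) = 1/((-92150/3 - 24533) + 88889) = 1/(-165749/3 + 88889) = 1/(100918/3) = 3/100918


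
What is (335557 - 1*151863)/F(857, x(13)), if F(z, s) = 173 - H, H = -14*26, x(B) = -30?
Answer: 183694/537 ≈ 342.07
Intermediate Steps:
H = -364
F(z, s) = 537 (F(z, s) = 173 - 1*(-364) = 173 + 364 = 537)
(335557 - 1*151863)/F(857, x(13)) = (335557 - 1*151863)/537 = (335557 - 151863)*(1/537) = 183694*(1/537) = 183694/537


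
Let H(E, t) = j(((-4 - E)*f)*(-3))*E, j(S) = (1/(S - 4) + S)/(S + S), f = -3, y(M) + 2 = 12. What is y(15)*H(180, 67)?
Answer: 13744805/15272 ≈ 900.00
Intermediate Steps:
y(M) = 10 (y(M) = -2 + 12 = 10)
j(S) = (S + 1/(-4 + S))/(2*S) (j(S) = (1/(-4 + S) + S)/((2*S)) = (S + 1/(-4 + S))*(1/(2*S)) = (S + 1/(-4 + S))/(2*S))
H(E, t) = E*(145 + (-36 - 9*E)² + 36*E)/(2*(-40 - 9*E)*(-36 - 9*E)) (H(E, t) = ((1 + (((-4 - E)*(-3))*(-3))² - 4*(-4 - E)*(-3)*(-3))/(2*((((-4 - E)*(-3))*(-3)))*(-4 + ((-4 - E)*(-3))*(-3))))*E = ((1 + ((12 + 3*E)*(-3))² - 4*(12 + 3*E)*(-3))/(2*(((12 + 3*E)*(-3)))*(-4 + (12 + 3*E)*(-3))))*E = ((1 + (-36 - 9*E)² - 4*(-36 - 9*E))/(2*(-36 - 9*E)*(-4 + (-36 - 9*E))))*E = ((1 + (-36 - 9*E)² + (144 + 36*E))/(2*(-36 - 9*E)*(-40 - 9*E)))*E = ((145 + (-36 - 9*E)² + 36*E)/(2*(-36 - 9*E)*(-40 - 9*E)))*E = ((145 + (-36 - 9*E)² + 36*E)/(2*(-40 - 9*E)*(-36 - 9*E)))*E = E*(145 + (-36 - 9*E)² + 36*E)/(2*(-40 - 9*E)*(-36 - 9*E)))
y(15)*H(180, 67) = 10*((1/18)*180*(1441 + 81*180² + 684*180)/(160 + 9*180² + 76*180)) = 10*((1/18)*180*(1441 + 81*32400 + 123120)/(160 + 9*32400 + 13680)) = 10*((1/18)*180*(1441 + 2624400 + 123120)/(160 + 291600 + 13680)) = 10*((1/18)*180*2748961/305440) = 10*((1/18)*180*(1/305440)*2748961) = 10*(2748961/30544) = 13744805/15272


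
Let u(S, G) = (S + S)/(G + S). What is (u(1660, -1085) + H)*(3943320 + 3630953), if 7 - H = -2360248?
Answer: 2055884837072997/115 ≈ 1.7877e+13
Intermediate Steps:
u(S, G) = 2*S/(G + S) (u(S, G) = (2*S)/(G + S) = 2*S/(G + S))
H = 2360255 (H = 7 - 1*(-2360248) = 7 + 2360248 = 2360255)
(u(1660, -1085) + H)*(3943320 + 3630953) = (2*1660/(-1085 + 1660) + 2360255)*(3943320 + 3630953) = (2*1660/575 + 2360255)*7574273 = (2*1660*(1/575) + 2360255)*7574273 = (664/115 + 2360255)*7574273 = (271429989/115)*7574273 = 2055884837072997/115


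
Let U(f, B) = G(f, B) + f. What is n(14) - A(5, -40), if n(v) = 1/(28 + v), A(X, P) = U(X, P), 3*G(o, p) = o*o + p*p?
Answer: -7653/14 ≈ -546.64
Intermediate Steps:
G(o, p) = o²/3 + p²/3 (G(o, p) = (o*o + p*p)/3 = (o² + p²)/3 = o²/3 + p²/3)
U(f, B) = f + B²/3 + f²/3 (U(f, B) = (f²/3 + B²/3) + f = (B²/3 + f²/3) + f = f + B²/3 + f²/3)
A(X, P) = X + P²/3 + X²/3
n(14) - A(5, -40) = 1/(28 + 14) - (5 + (⅓)*(-40)² + (⅓)*5²) = 1/42 - (5 + (⅓)*1600 + (⅓)*25) = 1/42 - (5 + 1600/3 + 25/3) = 1/42 - 1*1640/3 = 1/42 - 1640/3 = -7653/14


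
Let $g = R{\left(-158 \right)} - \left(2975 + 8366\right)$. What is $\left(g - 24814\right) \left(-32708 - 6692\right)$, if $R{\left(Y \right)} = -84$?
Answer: $1427816600$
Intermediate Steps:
$g = -11425$ ($g = -84 - \left(2975 + 8366\right) = -84 - 11341 = -11425$)
$\left(g - 24814\right) \left(-32708 - 6692\right) = \left(-11425 - 24814\right) \left(-32708 - 6692\right) = \left(-36239\right) \left(-39400\right) = 1427816600$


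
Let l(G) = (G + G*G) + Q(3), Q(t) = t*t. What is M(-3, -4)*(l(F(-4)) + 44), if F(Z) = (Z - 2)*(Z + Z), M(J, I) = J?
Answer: -7215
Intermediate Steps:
Q(t) = t²
F(Z) = 2*Z*(-2 + Z) (F(Z) = (-2 + Z)*(2*Z) = 2*Z*(-2 + Z))
l(G) = 9 + G + G² (l(G) = (G + G*G) + 3² = (G + G²) + 9 = 9 + G + G²)
M(-3, -4)*(l(F(-4)) + 44) = -3*((9 + 2*(-4)*(-2 - 4) + (2*(-4)*(-2 - 4))²) + 44) = -3*((9 + 2*(-4)*(-6) + (2*(-4)*(-6))²) + 44) = -3*((9 + 48 + 48²) + 44) = -3*((9 + 48 + 2304) + 44) = -3*(2361 + 44) = -3*2405 = -7215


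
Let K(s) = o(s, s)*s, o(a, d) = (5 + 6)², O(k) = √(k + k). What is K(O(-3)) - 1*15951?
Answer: -15951 + 121*I*√6 ≈ -15951.0 + 296.39*I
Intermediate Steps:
O(k) = √2*√k (O(k) = √(2*k) = √2*√k)
o(a, d) = 121 (o(a, d) = 11² = 121)
K(s) = 121*s
K(O(-3)) - 1*15951 = 121*(√2*√(-3)) - 1*15951 = 121*(√2*(I*√3)) - 15951 = 121*(I*√6) - 15951 = 121*I*√6 - 15951 = -15951 + 121*I*√6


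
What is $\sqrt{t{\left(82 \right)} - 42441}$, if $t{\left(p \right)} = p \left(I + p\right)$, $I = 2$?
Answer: $i \sqrt{35553} \approx 188.55 i$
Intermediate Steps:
$t{\left(p \right)} = p \left(2 + p\right)$
$\sqrt{t{\left(82 \right)} - 42441} = \sqrt{82 \left(2 + 82\right) - 42441} = \sqrt{82 \cdot 84 - 42441} = \sqrt{6888 - 42441} = \sqrt{-35553} = i \sqrt{35553}$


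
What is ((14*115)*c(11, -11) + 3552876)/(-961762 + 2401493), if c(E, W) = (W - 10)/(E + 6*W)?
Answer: 39088398/15837041 ≈ 2.4682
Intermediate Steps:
c(E, W) = (-10 + W)/(E + 6*W)
((14*115)*c(11, -11) + 3552876)/(-961762 + 2401493) = ((14*115)*((-10 - 11)/(11 + 6*(-11))) + 3552876)/(-961762 + 2401493) = (1610*(-21/(11 - 66)) + 3552876)/1439731 = (1610*(-21/(-55)) + 3552876)*(1/1439731) = (1610*(-1/55*(-21)) + 3552876)*(1/1439731) = (1610*(21/55) + 3552876)*(1/1439731) = (6762/11 + 3552876)*(1/1439731) = (39088398/11)*(1/1439731) = 39088398/15837041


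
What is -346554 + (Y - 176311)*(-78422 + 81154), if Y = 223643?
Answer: 128964470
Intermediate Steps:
-346554 + (Y - 176311)*(-78422 + 81154) = -346554 + (223643 - 176311)*(-78422 + 81154) = -346554 + 47332*2732 = -346554 + 129311024 = 128964470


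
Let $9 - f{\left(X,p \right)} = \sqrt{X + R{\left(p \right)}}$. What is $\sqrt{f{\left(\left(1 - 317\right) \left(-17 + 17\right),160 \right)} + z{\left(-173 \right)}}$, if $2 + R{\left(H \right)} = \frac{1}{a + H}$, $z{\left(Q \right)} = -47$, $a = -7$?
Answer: $\frac{\sqrt{-98838 - 51 i \sqrt{5185}}}{51} \approx 0.1145 - 6.1655 i$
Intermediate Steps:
$R{\left(H \right)} = -2 + \frac{1}{-7 + H}$
$f{\left(X,p \right)} = 9 - \sqrt{X + \frac{15 - 2 p}{-7 + p}}$
$\sqrt{f{\left(\left(1 - 317\right) \left(-17 + 17\right),160 \right)} + z{\left(-173 \right)}} = \sqrt{\left(9 - \sqrt{\frac{15 - 320 + \left(1 - 317\right) \left(-17 + 17\right) \left(-7 + 160\right)}{-7 + 160}}\right) - 47} = \sqrt{\left(9 - \sqrt{\frac{15 - 320 + \left(-316\right) 0 \cdot 153}{153}}\right) - 47} = \sqrt{\left(9 - \sqrt{\frac{15 - 320 + 0 \cdot 153}{153}}\right) - 47} = \sqrt{\left(9 - \sqrt{\frac{15 - 320 + 0}{153}}\right) - 47} = \sqrt{\left(9 - \sqrt{\frac{1}{153} \left(-305\right)}\right) - 47} = \sqrt{\left(9 - \sqrt{- \frac{305}{153}}\right) - 47} = \sqrt{\left(9 - \frac{i \sqrt{5185}}{51}\right) - 47} = \sqrt{-38 - \frac{i \sqrt{5185}}{51}}$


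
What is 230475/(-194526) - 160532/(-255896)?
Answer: -578124641/1037050527 ≈ -0.55747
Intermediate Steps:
230475/(-194526) - 160532/(-255896) = 230475*(-1/194526) - 160532*(-1/255896) = -76825/64842 + 40133/63974 = -578124641/1037050527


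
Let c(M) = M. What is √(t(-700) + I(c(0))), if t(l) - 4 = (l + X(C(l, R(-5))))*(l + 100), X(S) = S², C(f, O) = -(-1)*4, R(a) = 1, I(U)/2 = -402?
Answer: 640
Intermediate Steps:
I(U) = -804 (I(U) = 2*(-402) = -804)
C(f, O) = 4 (C(f, O) = -1*(-4) = 4)
t(l) = 4 + (16 + l)*(100 + l) (t(l) = 4 + (l + 4²)*(l + 100) = 4 + (l + 16)*(100 + l) = 4 + (16 + l)*(100 + l))
√(t(-700) + I(c(0))) = √((1604 + (-700)² + 116*(-700)) - 804) = √((1604 + 490000 - 81200) - 804) = √(410404 - 804) = √409600 = 640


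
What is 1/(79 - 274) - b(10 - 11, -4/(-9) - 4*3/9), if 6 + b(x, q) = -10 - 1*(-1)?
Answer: 2924/195 ≈ 14.995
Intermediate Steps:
b(x, q) = -15 (b(x, q) = -6 + (-10 - 1*(-1)) = -6 + (-10 + 1) = -6 - 9 = -15)
1/(79 - 274) - b(10 - 11, -4/(-9) - 4*3/9) = 1/(79 - 274) - 1*(-15) = 1/(-195) + 15 = -1/195 + 15 = 2924/195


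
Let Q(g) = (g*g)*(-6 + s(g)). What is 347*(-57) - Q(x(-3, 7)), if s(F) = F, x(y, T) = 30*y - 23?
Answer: 1499732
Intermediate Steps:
x(y, T) = -23 + 30*y
Q(g) = g**2*(-6 + g) (Q(g) = (g*g)*(-6 + g) = g**2*(-6 + g))
347*(-57) - Q(x(-3, 7)) = 347*(-57) - (-23 + 30*(-3))**2*(-6 + (-23 + 30*(-3))) = -19779 - (-23 - 90)**2*(-6 + (-23 - 90)) = -19779 - (-113)**2*(-6 - 113) = -19779 - 12769*(-119) = -19779 - 1*(-1519511) = -19779 + 1519511 = 1499732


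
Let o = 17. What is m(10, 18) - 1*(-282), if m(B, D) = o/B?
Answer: 2837/10 ≈ 283.70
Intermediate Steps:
m(B, D) = 17/B
m(10, 18) - 1*(-282) = 17/10 - 1*(-282) = 17*(1/10) + 282 = 17/10 + 282 = 2837/10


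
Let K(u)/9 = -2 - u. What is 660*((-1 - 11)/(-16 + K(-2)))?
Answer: 495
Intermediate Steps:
K(u) = -18 - 9*u (K(u) = 9*(-2 - u) = -18 - 9*u)
660*((-1 - 11)/(-16 + K(-2))) = 660*((-1 - 11)/(-16 + (-18 - 9*(-2)))) = 660*(-12/(-16 + (-18 + 18))) = 660*(-12/(-16 + 0)) = 660*(-12/(-16)) = 660*(-12*(-1/16)) = 660*(3/4) = 495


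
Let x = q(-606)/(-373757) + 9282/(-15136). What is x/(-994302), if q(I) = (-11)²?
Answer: 1735521965/2812475653222752 ≈ 6.1708e-7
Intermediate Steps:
q(I) = 121
x = -1735521965/2828592976 (x = 121/(-373757) + 9282/(-15136) = 121*(-1/373757) + 9282*(-1/15136) = -121/373757 - 4641/7568 = -1735521965/2828592976 ≈ -0.61356)
x/(-994302) = -1735521965/2828592976/(-994302) = -1735521965/2828592976*(-1/994302) = 1735521965/2812475653222752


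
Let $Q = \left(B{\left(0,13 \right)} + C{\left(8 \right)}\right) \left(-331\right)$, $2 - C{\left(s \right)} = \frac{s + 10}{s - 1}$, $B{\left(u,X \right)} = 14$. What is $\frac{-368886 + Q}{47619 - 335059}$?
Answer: $\frac{653329}{503020} \approx 1.2988$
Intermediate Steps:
$C{\left(s \right)} = 2 - \frac{10 + s}{-1 + s}$ ($C{\left(s \right)} = 2 - \frac{s + 10}{s - 1} = 2 - \frac{10 + s}{-1 + s}$)
$Q = - \frac{31114}{7}$ ($Q = \left(14 + \frac{-12 + 8}{-1 + 8}\right) \left(-331\right) = \left(14 + \frac{1}{7} \left(-4\right)\right) \left(-331\right) = \left(14 - \frac{4}{7}\right) \left(-331\right) = \frac{94}{7} \left(-331\right) = - \frac{31114}{7} \approx -4444.9$)
$\frac{-368886 + Q}{47619 - 335059} = \frac{-368886 - \frac{31114}{7}}{47619 - 335059} = - \frac{2613316}{7 \left(-287440\right)} = \left(- \frac{2613316}{7}\right) \left(- \frac{1}{287440}\right) = \frac{653329}{503020}$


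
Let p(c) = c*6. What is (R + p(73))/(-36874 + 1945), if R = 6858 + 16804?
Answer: -24100/34929 ≈ -0.68997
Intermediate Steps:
p(c) = 6*c
R = 23662
(R + p(73))/(-36874 + 1945) = (23662 + 6*73)/(-36874 + 1945) = (23662 + 438)/(-34929) = 24100*(-1/34929) = -24100/34929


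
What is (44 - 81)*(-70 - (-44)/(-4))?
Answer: 2997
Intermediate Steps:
(44 - 81)*(-70 - (-44)/(-4)) = -37*(-70 - (-44)*(-1)/4) = -37*(-70 - 1*11) = -37*(-70 - 11) = -37*(-81) = 2997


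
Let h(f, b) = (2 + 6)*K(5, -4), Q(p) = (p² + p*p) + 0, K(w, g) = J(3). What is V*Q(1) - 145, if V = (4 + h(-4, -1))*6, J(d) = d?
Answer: 191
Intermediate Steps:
K(w, g) = 3
Q(p) = 2*p² (Q(p) = (p² + p²) + 0 = 2*p² + 0 = 2*p²)
h(f, b) = 24 (h(f, b) = (2 + 6)*3 = 8*3 = 24)
V = 168 (V = (4 + 24)*6 = 28*6 = 168)
V*Q(1) - 145 = 168*(2*1²) - 145 = 168*(2*1) - 145 = 168*2 - 145 = 336 - 145 = 191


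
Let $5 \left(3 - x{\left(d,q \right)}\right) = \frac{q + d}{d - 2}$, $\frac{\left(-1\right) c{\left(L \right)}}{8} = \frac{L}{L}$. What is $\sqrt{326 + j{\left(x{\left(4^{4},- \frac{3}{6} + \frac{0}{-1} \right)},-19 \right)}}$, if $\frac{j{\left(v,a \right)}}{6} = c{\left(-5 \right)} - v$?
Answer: $\frac{\sqrt{421300910}}{1270} \approx 16.162$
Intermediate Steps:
$c{\left(L \right)} = -8$ ($c{\left(L \right)} = - 8 \frac{L}{L} = \left(-8\right) 1 = -8$)
$x{\left(d,q \right)} = 3 - \frac{d + q}{5 \left(-2 + d\right)}$ ($x{\left(d,q \right)} = 3 - \frac{\left(q + d\right) \frac{1}{d - 2}}{5} = 3 - \frac{\left(d + q\right) \frac{1}{-2 + d}}{5} = 3 - \frac{\frac{1}{-2 + d} \left(d + q\right)}{5} = 3 - \frac{d + q}{5 \left(-2 + d\right)}$)
$j{\left(v,a \right)} = -48 - 6 v$ ($j{\left(v,a \right)} = 6 \left(-8 - v\right) = -48 - 6 v$)
$\sqrt{326 + j{\left(x{\left(4^{4},- \frac{3}{6} + \frac{0}{-1} \right)},-19 \right)}} = \sqrt{326 - \left(48 + 6 \frac{-30 - \left(- \frac{3}{6} + \frac{0}{-1}\right) + 14 \cdot 4^{4}}{5 \left(-2 + 4^{4}\right)}\right)} = \sqrt{326 - \left(48 + 6 \frac{-30 - \left(\left(-3\right) \frac{1}{6} + 0 \left(-1\right)\right) + 14 \cdot 256}{5 \left(-2 + 256\right)}\right)} = \sqrt{326 - \left(48 + 6 \frac{-30 - \left(- \frac{1}{2} + 0\right) + 3584}{5 \cdot 254}\right)} = \sqrt{326 - \left(48 + 6 \cdot \frac{1}{5} \cdot \frac{1}{254} \left(-30 - - \frac{1}{2} + 3584\right)\right)} = \sqrt{326 - \left(48 + 6 \cdot \frac{1}{5} \cdot \frac{1}{254} \left(-30 + \frac{1}{2} + 3584\right)\right)} = \sqrt{326 - \left(48 + 6 \cdot \frac{1}{5} \cdot \frac{1}{254} \cdot \frac{7109}{2}\right)} = \sqrt{326 - \frac{82287}{1270}} = \sqrt{\frac{331733}{1270}} = \frac{\sqrt{421300910}}{1270}$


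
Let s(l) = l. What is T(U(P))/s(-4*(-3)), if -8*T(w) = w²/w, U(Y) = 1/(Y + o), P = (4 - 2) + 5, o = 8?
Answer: -1/1440 ≈ -0.00069444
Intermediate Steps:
P = 7 (P = 2 + 5 = 7)
U(Y) = 1/(8 + Y) (U(Y) = 1/(Y + 8) = 1/(8 + Y))
T(w) = -w/8 (T(w) = -w²/(8*w) = -w/8)
T(U(P))/s(-4*(-3)) = (-1/(8*(8 + 7)))/((-4*(-3))) = -⅛/15/12 = -⅛*1/15*(1/12) = -1/120*1/12 = -1/1440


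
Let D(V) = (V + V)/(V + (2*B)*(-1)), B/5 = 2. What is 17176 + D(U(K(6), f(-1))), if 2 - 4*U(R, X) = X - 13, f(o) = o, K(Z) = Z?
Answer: 34351/2 ≈ 17176.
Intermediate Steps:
B = 10 (B = 5*2 = 10)
U(R, X) = 15/4 - X/4 (U(R, X) = ½ - (X - 13)/4 = ½ - (-13 + X)/4 = ½ + (13/4 - X/4) = 15/4 - X/4)
D(V) = 2*V/(-20 + V) (D(V) = (V + V)/(V + (2*10)*(-1)) = (2*V)/(V + 20*(-1)) = (2*V)/(V - 20) = (2*V)/(-20 + V) = 2*V/(-20 + V))
17176 + D(U(K(6), f(-1))) = 17176 + 2*(15/4 - ¼*(-1))/(-20 + (15/4 - ¼*(-1))) = 17176 + 2*(15/4 + ¼)/(-20 + (15/4 + ¼)) = 17176 + 2*4/(-20 + 4) = 17176 + 2*4/(-16) = 17176 + 2*4*(-1/16) = 17176 - ½ = 34351/2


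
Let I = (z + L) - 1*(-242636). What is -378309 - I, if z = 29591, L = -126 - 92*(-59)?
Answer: -655838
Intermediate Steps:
L = 5302 (L = -126 + 5428 = 5302)
I = 277529 (I = (29591 + 5302) - 1*(-242636) = 34893 + 242636 = 277529)
-378309 - I = -378309 - 1*277529 = -378309 - 277529 = -655838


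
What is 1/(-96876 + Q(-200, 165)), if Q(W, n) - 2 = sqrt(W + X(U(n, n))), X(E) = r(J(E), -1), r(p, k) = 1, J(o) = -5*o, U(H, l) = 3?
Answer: -96874/9384572075 - I*sqrt(199)/9384572075 ≈ -1.0323e-5 - 1.5032e-9*I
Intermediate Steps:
X(E) = 1
Q(W, n) = 2 + sqrt(1 + W) (Q(W, n) = 2 + sqrt(W + 1) = 2 + sqrt(1 + W))
1/(-96876 + Q(-200, 165)) = 1/(-96876 + (2 + sqrt(1 - 200))) = 1/(-96876 + (2 + sqrt(-199))) = 1/(-96876 + (2 + I*sqrt(199))) = 1/(-96874 + I*sqrt(199))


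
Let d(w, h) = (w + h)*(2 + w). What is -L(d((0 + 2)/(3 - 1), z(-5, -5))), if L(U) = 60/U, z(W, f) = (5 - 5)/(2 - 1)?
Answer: -20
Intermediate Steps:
z(W, f) = 0 (z(W, f) = 0/1 = 0*1 = 0)
d(w, h) = (2 + w)*(h + w) (d(w, h) = (h + w)*(2 + w) = (2 + w)*(h + w))
-L(d((0 + 2)/(3 - 1), z(-5, -5))) = -60/(((0 + 2)/(3 - 1))**2 + 2*0 + 2*((0 + 2)/(3 - 1)) + 0*((0 + 2)/(3 - 1))) = -60/((2/2)**2 + 0 + 2*(2/2) + 0*(2/2)) = -60/((2*(1/2))**2 + 0 + 2*(2*(1/2)) + 0*(2*(1/2))) = -60/(1**2 + 0 + 2*1 + 0*1) = -60/(1 + 0 + 2 + 0) = -60/3 = -1*20 = -20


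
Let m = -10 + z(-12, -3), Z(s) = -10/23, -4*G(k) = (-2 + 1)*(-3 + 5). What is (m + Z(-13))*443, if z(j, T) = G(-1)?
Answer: -202451/46 ≈ -4401.1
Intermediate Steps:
G(k) = ½ (G(k) = -(-2 + 1)*(-3 + 5)/4 = -(-1)*2/4 = -¼*(-2) = ½)
z(j, T) = ½
Z(s) = -10/23 (Z(s) = -10*1/23 = -10/23)
m = -19/2 (m = -10 + ½ = -19/2 ≈ -9.5000)
(m + Z(-13))*443 = (-19/2 - 10/23)*443 = -457/46*443 = -202451/46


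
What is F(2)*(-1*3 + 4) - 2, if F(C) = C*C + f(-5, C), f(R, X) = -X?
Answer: 0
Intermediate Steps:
F(C) = C² - C (F(C) = C*C - C = C² - C)
F(2)*(-1*3 + 4) - 2 = (2*(-1 + 2))*(-1*3 + 4) - 2 = (2*1)*(-3 + 4) - 2 = 2*1 - 2 = 2 - 2 = 0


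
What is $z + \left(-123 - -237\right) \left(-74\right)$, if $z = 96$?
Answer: $-8340$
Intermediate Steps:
$z + \left(-123 - -237\right) \left(-74\right) = 96 + \left(-123 - -237\right) \left(-74\right) = 96 + \left(-123 + 237\right) \left(-74\right) = 96 + 114 \left(-74\right) = 96 - 8436 = -8340$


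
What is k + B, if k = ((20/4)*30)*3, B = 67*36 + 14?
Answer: 2876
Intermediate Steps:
B = 2426 (B = 2412 + 14 = 2426)
k = 450 (k = ((20*(¼))*30)*3 = (5*30)*3 = 150*3 = 450)
k + B = 450 + 2426 = 2876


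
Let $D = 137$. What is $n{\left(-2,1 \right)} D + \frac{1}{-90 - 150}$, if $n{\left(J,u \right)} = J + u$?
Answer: $- \frac{32881}{240} \approx -137.0$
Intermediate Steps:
$n{\left(-2,1 \right)} D + \frac{1}{-90 - 150} = \left(-2 + 1\right) 137 + \frac{1}{-90 - 150} = \left(-1\right) 137 + \frac{1}{-240} = -137 - \frac{1}{240} = - \frac{32881}{240}$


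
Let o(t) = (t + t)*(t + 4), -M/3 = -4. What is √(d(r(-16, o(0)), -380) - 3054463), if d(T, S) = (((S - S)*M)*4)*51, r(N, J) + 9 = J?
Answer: I*√3054463 ≈ 1747.7*I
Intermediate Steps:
M = 12 (M = -3*(-4) = 12)
o(t) = 2*t*(4 + t) (o(t) = (2*t)*(4 + t) = 2*t*(4 + t))
r(N, J) = -9 + J
d(T, S) = 0 (d(T, S) = (((S - S)*12)*4)*51 = ((0*12)*4)*51 = (0*4)*51 = 0*51 = 0)
√(d(r(-16, o(0)), -380) - 3054463) = √(0 - 3054463) = √(-3054463) = I*√3054463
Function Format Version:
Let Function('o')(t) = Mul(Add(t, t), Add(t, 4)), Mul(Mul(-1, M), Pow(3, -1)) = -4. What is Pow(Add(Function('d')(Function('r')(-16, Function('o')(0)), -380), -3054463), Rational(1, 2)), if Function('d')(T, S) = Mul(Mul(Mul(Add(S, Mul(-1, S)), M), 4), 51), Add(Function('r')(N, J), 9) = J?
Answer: Mul(I, Pow(3054463, Rational(1, 2))) ≈ Mul(1747.7, I)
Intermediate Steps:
M = 12 (M = Mul(-3, -4) = 12)
Function('o')(t) = Mul(2, t, Add(4, t)) (Function('o')(t) = Mul(Mul(2, t), Add(4, t)) = Mul(2, t, Add(4, t)))
Function('r')(N, J) = Add(-9, J)
Function('d')(T, S) = 0 (Function('d')(T, S) = Mul(Mul(Mul(Add(S, Mul(-1, S)), 12), 4), 51) = Mul(Mul(Mul(0, 12), 4), 51) = Mul(Mul(0, 4), 51) = Mul(0, 51) = 0)
Pow(Add(Function('d')(Function('r')(-16, Function('o')(0)), -380), -3054463), Rational(1, 2)) = Pow(Add(0, -3054463), Rational(1, 2)) = Pow(-3054463, Rational(1, 2)) = Mul(I, Pow(3054463, Rational(1, 2)))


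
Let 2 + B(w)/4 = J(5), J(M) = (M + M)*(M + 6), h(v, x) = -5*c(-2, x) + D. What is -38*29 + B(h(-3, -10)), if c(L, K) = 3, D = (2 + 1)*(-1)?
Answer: -670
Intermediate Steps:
D = -3 (D = 3*(-1) = -3)
h(v, x) = -18 (h(v, x) = -5*3 - 3 = -15 - 3 = -18)
J(M) = 2*M*(6 + M) (J(M) = (2*M)*(6 + M) = 2*M*(6 + M))
B(w) = 432 (B(w) = -8 + 4*(2*5*(6 + 5)) = -8 + 4*(2*5*11) = -8 + 4*110 = -8 + 440 = 432)
-38*29 + B(h(-3, -10)) = -38*29 + 432 = -1102 + 432 = -670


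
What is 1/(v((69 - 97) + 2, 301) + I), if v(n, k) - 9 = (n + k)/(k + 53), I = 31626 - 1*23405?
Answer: 354/2913695 ≈ 0.00012150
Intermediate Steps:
I = 8221 (I = 31626 - 23405 = 8221)
v(n, k) = 9 + (k + n)/(53 + k) (v(n, k) = 9 + (n + k)/(k + 53) = 9 + (k + n)/(53 + k))
1/(v((69 - 97) + 2, 301) + I) = 1/((477 + ((69 - 97) + 2) + 10*301)/(53 + 301) + 8221) = 1/((477 + (-28 + 2) + 3010)/354 + 8221) = 1/((477 - 26 + 3010)/354 + 8221) = 1/((1/354)*3461 + 8221) = 1/(3461/354 + 8221) = 1/(2913695/354) = 354/2913695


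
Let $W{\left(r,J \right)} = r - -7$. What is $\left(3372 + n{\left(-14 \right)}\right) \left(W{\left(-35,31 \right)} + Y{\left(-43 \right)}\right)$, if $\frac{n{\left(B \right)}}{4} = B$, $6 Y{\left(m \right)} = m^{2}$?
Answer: $\frac{2787098}{3} \approx 9.2903 \cdot 10^{5}$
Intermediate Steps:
$W{\left(r,J \right)} = 7 + r$ ($W{\left(r,J \right)} = r + 7 = 7 + r$)
$Y{\left(m \right)} = \frac{m^{2}}{6}$
$n{\left(B \right)} = 4 B$
$\left(3372 + n{\left(-14 \right)}\right) \left(W{\left(-35,31 \right)} + Y{\left(-43 \right)}\right) = \left(3372 + 4 \left(-14\right)\right) \left(\left(7 - 35\right) + \frac{\left(-43\right)^{2}}{6}\right) = \left(3372 - 56\right) \left(-28 + \frac{1}{6} \cdot 1849\right) = 3316 \left(-28 + \frac{1849}{6}\right) = 3316 \cdot \frac{1681}{6} = \frac{2787098}{3}$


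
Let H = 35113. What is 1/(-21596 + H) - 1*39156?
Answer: -529271651/13517 ≈ -39156.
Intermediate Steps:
1/(-21596 + H) - 1*39156 = 1/(-21596 + 35113) - 1*39156 = 1/13517 - 39156 = -529271651/13517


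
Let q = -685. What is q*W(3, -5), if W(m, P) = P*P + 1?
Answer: -17810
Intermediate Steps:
W(m, P) = 1 + P² (W(m, P) = P² + 1 = 1 + P²)
q*W(3, -5) = -685*(1 + (-5)²) = -685*(1 + 25) = -685*26 = -17810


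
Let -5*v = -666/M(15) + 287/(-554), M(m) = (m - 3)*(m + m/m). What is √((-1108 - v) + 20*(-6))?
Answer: I*√150855028230/11080 ≈ 35.054*I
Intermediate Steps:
M(m) = (1 + m)*(-3 + m) (M(m) = (-3 + m)*(m + 1) = (-3 + m)*(1 + m) = (1 + m)*(-3 + m))
v = 35339/44320 (v = -(-666/(-3 + 15² - 2*15) + 287/(-554))/5 = -(-666/(-3 + 225 - 30) + 287*(-1/554))/5 = -(-666/192 - 287/554)/5 = -(-666*1/192 - 287/554)/5 = -(-111/32 - 287/554)/5 = -⅕*(-35339/8864) = 35339/44320 ≈ 0.79736)
√((-1108 - v) + 20*(-6)) = √((-1108 - 1*35339/44320) + 20*(-6)) = √((-1108 - 35339/44320) - 120) = √(-49141899/44320 - 120) = √(-54460299/44320) = I*√150855028230/11080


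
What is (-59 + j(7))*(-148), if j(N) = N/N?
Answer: 8584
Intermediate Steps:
j(N) = 1
(-59 + j(7))*(-148) = (-59 + 1)*(-148) = -58*(-148) = 8584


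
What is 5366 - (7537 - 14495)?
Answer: 12324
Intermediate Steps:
5366 - (7537 - 14495) = 5366 - 1*(-6958) = 5366 + 6958 = 12324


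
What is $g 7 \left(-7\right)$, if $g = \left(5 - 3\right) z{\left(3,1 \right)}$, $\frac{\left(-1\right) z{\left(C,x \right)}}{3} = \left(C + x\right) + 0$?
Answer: $1176$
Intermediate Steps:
$z{\left(C,x \right)} = - 3 C - 3 x$ ($z{\left(C,x \right)} = - 3 \left(\left(C + x\right) + 0\right) = - 3 \left(C + x\right) = - 3 C - 3 x$)
$g = -24$ ($g = \left(5 - 3\right) \left(\left(-3\right) 3 - 3\right) = 2 \left(-9 - 3\right) = 2 \left(-12\right) = -24$)
$g 7 \left(-7\right) = \left(-24\right) 7 \left(-7\right) = \left(-168\right) \left(-7\right) = 1176$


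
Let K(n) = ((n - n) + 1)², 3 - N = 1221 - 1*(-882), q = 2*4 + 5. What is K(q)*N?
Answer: -2100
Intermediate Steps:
q = 13 (q = 8 + 5 = 13)
N = -2100 (N = 3 - (1221 - 1*(-882)) = 3 - (1221 + 882) = 3 - 1*2103 = 3 - 2103 = -2100)
K(n) = 1 (K(n) = (0 + 1)² = 1² = 1)
K(q)*N = 1*(-2100) = -2100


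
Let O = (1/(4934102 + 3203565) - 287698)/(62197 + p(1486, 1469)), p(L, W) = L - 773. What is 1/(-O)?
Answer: 102388126194/468238104113 ≈ 0.21867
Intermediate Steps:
p(L, W) = -773 + L
O = -468238104113/102388126194 (O = (1/(4934102 + 3203565) - 287698)/(62197 + (-773 + 1486)) = (1/8137667 - 287698)/(62197 + 713) = (1/8137667 - 287698)/62910 = -2341190520565/8137667*1/62910 = -468238104113/102388126194 ≈ -4.5732)
1/(-O) = 1/(-1*(-468238104113/102388126194)) = 1/(468238104113/102388126194) = 102388126194/468238104113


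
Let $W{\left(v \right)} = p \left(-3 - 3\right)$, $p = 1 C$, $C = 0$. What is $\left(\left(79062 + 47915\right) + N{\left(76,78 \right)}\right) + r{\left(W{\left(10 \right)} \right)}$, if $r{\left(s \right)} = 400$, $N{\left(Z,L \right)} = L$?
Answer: $127455$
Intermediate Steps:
$p = 0$ ($p = 1 \cdot 0 = 0$)
$W{\left(v \right)} = 0$ ($W{\left(v \right)} = 0 \left(-3 - 3\right) = 0 \left(-6\right) = 0$)
$\left(\left(79062 + 47915\right) + N{\left(76,78 \right)}\right) + r{\left(W{\left(10 \right)} \right)} = \left(\left(79062 + 47915\right) + 78\right) + 400 = \left(126977 + 78\right) + 400 = 127055 + 400 = 127455$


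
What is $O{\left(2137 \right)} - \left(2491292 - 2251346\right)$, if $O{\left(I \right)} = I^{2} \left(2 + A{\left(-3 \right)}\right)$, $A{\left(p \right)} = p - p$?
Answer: $8893592$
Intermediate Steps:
$A{\left(p \right)} = 0$
$O{\left(I \right)} = 2 I^{2}$ ($O{\left(I \right)} = I^{2} \left(2 + 0\right) = I^{2} \cdot 2 = 2 I^{2}$)
$O{\left(2137 \right)} - \left(2491292 - 2251346\right) = 2 \cdot 2137^{2} - \left(2491292 - 2251346\right) = 2 \cdot 4566769 - \left(2491292 - 2251346\right) = 9133538 - 239946 = 8893592$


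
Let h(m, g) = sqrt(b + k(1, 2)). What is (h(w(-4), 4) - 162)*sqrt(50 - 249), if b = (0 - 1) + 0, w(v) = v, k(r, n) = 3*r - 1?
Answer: -161*I*sqrt(199) ≈ -2271.2*I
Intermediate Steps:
k(r, n) = -1 + 3*r
b = -1 (b = -1 + 0 = -1)
h(m, g) = 1 (h(m, g) = sqrt(-1 + (-1 + 3*1)) = sqrt(-1 + (-1 + 3)) = sqrt(-1 + 2) = sqrt(1) = 1)
(h(w(-4), 4) - 162)*sqrt(50 - 249) = (1 - 162)*sqrt(50 - 249) = -161*I*sqrt(199)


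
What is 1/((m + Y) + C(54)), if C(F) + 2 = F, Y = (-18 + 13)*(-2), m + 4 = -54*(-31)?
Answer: 1/1732 ≈ 0.00057737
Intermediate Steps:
m = 1670 (m = -4 - 54*(-31) = -4 + 1674 = 1670)
Y = 10 (Y = -5*(-2) = 10)
C(F) = -2 + F
1/((m + Y) + C(54)) = 1/((1670 + 10) + (-2 + 54)) = 1/(1680 + 52) = 1/1732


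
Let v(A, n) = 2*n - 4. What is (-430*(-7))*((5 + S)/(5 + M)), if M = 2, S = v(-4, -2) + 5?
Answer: 860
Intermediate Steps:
v(A, n) = -4 + 2*n
S = -3 (S = (-4 + 2*(-2)) + 5 = (-4 - 4) + 5 = -8 + 5 = -3)
(-430*(-7))*((5 + S)/(5 + M)) = (-430*(-7))*((5 - 3)/(5 + 2)) = 3010*(2/7) = 860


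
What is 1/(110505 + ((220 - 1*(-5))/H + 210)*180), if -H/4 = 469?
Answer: 469/69544920 ≈ 6.7438e-6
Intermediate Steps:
H = -1876 (H = -4*469 = -1876)
1/(110505 + ((220 - 1*(-5))/H + 210)*180) = 1/(110505 + ((220 - 1*(-5))/(-1876) + 210)*180) = 1/(110505 + ((220 + 5)*(-1/1876) + 210)*180) = 1/(110505 + (225*(-1/1876) + 210)*180) = 1/(110505 + (-225/1876 + 210)*180) = 1/(110505 + (393735/1876)*180) = 1/(110505 + 17718075/469) = 1/(69544920/469) = 469/69544920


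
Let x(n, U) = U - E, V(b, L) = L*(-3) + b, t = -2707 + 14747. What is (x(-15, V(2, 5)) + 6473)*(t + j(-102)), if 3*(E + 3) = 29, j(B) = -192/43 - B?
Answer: 10104255040/129 ≈ 7.8328e+7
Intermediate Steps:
j(B) = -192/43 - B (j(B) = -192*1/43 - B = -192/43 - B)
t = 12040
E = 20/3 (E = -3 + (⅓)*29 = -3 + 29/3 = 20/3 ≈ 6.6667)
V(b, L) = b - 3*L (V(b, L) = -3*L + b = b - 3*L)
x(n, U) = -20/3 + U (x(n, U) = U - 1*20/3 = U - 20/3 = -20/3 + U)
(x(-15, V(2, 5)) + 6473)*(t + j(-102)) = ((-20/3 + (2 - 3*5)) + 6473)*(12040 + (-192/43 - 1*(-102))) = ((-20/3 + (2 - 15)) + 6473)*(12040 + (-192/43 + 102)) = ((-20/3 - 13) + 6473)*(12040 + 4194/43) = (-59/3 + 6473)*(521914/43) = (19360/3)*(521914/43) = 10104255040/129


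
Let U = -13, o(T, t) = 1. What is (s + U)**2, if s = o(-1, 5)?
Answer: 144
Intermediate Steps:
s = 1
(s + U)**2 = (1 - 13)**2 = (-12)**2 = 144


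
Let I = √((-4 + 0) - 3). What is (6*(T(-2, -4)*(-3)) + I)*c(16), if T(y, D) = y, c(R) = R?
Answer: 576 + 16*I*√7 ≈ 576.0 + 42.332*I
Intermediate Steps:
I = I*√7 (I = √(-4 - 3) = √(-7) = I*√7 ≈ 2.6458*I)
(6*(T(-2, -4)*(-3)) + I)*c(16) = (6*(-2*(-3)) + I*√7)*16 = (6*6 + I*√7)*16 = (36 + I*√7)*16 = 576 + 16*I*√7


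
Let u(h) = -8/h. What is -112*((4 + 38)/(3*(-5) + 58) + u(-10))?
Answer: -42784/215 ≈ -199.00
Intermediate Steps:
-112*((4 + 38)/(3*(-5) + 58) + u(-10)) = -112*((4 + 38)/(3*(-5) + 58) - 8/(-10)) = -112*(42/(-15 + 58) - 8*(-1/10)) = -112*(42/43 + 4/5) = -112*382/215 = -42784/215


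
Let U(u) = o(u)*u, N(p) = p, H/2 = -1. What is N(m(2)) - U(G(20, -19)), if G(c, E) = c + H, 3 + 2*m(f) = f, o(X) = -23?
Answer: 827/2 ≈ 413.50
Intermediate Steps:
H = -2 (H = 2*(-1) = -2)
m(f) = -3/2 + f/2
G(c, E) = -2 + c (G(c, E) = c - 2 = -2 + c)
U(u) = -23*u
N(m(2)) - U(G(20, -19)) = (-3/2 + (½)*2) - (-23)*(-2 + 20) = (-3/2 + 1) - (-23)*18 = -½ - 1*(-414) = -½ + 414 = 827/2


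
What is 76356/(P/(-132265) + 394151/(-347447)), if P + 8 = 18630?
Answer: -3508945894153980/58602540049 ≈ -59877.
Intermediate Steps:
P = 18622 (P = -8 + 18630 = 18622)
76356/(P/(-132265) + 394151/(-347447)) = 76356/(18622/(-132265) + 394151/(-347447)) = 76356/(18622*(-1/132265) + 394151*(-1/347447)) = 76356/(-18622/132265 - 394151/347447) = 76356/(-58602540049/45955077455) = 76356*(-45955077455/58602540049) = -3508945894153980/58602540049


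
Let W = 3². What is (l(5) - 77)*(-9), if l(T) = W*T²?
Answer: -1332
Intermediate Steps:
W = 9
l(T) = 9*T²
(l(5) - 77)*(-9) = (9*5² - 77)*(-9) = (9*25 - 77)*(-9) = (225 - 77)*(-9) = 148*(-9) = -1332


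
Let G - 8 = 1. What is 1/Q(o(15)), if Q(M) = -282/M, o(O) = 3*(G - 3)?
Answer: -3/47 ≈ -0.063830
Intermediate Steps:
G = 9 (G = 8 + 1 = 9)
o(O) = 18 (o(O) = 3*(9 - 3) = 3*6 = 18)
1/Q(o(15)) = 1/(-282/18) = 1/(-282*1/18) = 1/(-47/3) = -3/47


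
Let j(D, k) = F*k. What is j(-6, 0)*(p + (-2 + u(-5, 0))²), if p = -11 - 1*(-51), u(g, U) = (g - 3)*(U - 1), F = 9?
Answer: 0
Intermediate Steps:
u(g, U) = (-1 + U)*(-3 + g) (u(g, U) = (-3 + g)*(-1 + U) = (-1 + U)*(-3 + g))
j(D, k) = 9*k
p = 40 (p = -11 + 51 = 40)
j(-6, 0)*(p + (-2 + u(-5, 0))²) = (9*0)*(40 + (-2 + (3 - 1*(-5) - 3*0 + 0*(-5)))²) = 0*(40 + (-2 + (3 + 5 + 0 + 0))²) = 0*(40 + (-2 + 8)²) = 0*(40 + 6²) = 0*(40 + 36) = 0*76 = 0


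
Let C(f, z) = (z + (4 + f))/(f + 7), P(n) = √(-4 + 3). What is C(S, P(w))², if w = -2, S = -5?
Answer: -I/2 ≈ -0.5*I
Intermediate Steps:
P(n) = I (P(n) = √(-1) = I)
C(f, z) = (4 + f + z)/(7 + f)
C(S, P(w))² = ((4 - 5 + I)/(7 - 5))² = ((-1 + I)/2)² = (-½ + I/2)²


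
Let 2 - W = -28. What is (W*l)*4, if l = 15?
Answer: 1800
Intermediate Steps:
W = 30 (W = 2 - 1*(-28) = 2 + 28 = 30)
(W*l)*4 = (30*15)*4 = 450*4 = 1800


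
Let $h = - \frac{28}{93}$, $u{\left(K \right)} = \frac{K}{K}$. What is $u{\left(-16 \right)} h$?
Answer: $- \frac{28}{93} \approx -0.30108$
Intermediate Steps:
$u{\left(K \right)} = 1$
$h = - \frac{28}{93}$ ($h = \left(-28\right) \frac{1}{93} = - \frac{28}{93} \approx -0.30108$)
$u{\left(-16 \right)} h = 1 \left(- \frac{28}{93}\right) = - \frac{28}{93}$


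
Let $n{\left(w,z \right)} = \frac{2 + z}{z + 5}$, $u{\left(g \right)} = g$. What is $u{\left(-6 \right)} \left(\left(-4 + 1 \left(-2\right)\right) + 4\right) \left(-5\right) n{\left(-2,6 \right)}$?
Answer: $- \frac{480}{11} \approx -43.636$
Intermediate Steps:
$n{\left(w,z \right)} = \frac{2 + z}{5 + z}$
$u{\left(-6 \right)} \left(\left(-4 + 1 \left(-2\right)\right) + 4\right) \left(-5\right) n{\left(-2,6 \right)} = - 6 \left(\left(-4 + 1 \left(-2\right)\right) + 4\right) \left(-5\right) \frac{2 + 6}{5 + 6} = - 6 \left(\left(-4 - 2\right) + 4\right) \left(-5\right) \frac{1}{11} \cdot 8 = - 6 \left(-6 + 4\right) \left(-5\right) \frac{1}{11} \cdot 8 = - 6 \left(\left(-2\right) \left(-5\right)\right) \frac{8}{11} = \left(-6\right) 10 \cdot \frac{8}{11} = \left(-60\right) \frac{8}{11} = - \frac{480}{11}$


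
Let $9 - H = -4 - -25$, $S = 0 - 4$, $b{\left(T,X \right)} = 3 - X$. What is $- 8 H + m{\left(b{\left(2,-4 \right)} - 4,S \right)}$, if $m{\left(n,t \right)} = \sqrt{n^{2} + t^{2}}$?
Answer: $101$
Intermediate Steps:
$S = -4$
$H = -12$ ($H = 9 - \left(-4 - -25\right) = 9 - \left(-4 + 25\right) = 9 - 21 = -12$)
$- 8 H + m{\left(b{\left(2,-4 \right)} - 4,S \right)} = \left(-8\right) \left(-12\right) + \sqrt{\left(\left(3 - -4\right) - 4\right)^{2} + \left(-4\right)^{2}} = 96 + \sqrt{\left(\left(3 + 4\right) - 4\right)^{2} + 16} = 96 + \sqrt{\left(7 - 4\right)^{2} + 16} = 96 + \sqrt{3^{2} + 16} = 96 + \sqrt{9 + 16} = 96 + \sqrt{25} = 96 + 5 = 101$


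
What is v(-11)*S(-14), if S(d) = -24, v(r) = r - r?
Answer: 0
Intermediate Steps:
v(r) = 0
v(-11)*S(-14) = 0*(-24) = 0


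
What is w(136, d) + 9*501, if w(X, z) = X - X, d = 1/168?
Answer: 4509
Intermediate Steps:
d = 1/168 ≈ 0.0059524
w(X, z) = 0
w(136, d) + 9*501 = 0 + 9*501 = 0 + 4509 = 4509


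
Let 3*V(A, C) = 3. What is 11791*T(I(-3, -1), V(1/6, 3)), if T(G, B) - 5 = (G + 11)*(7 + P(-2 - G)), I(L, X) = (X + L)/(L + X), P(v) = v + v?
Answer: 200447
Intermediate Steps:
P(v) = 2*v
V(A, C) = 1 (V(A, C) = (1/3)*3 = 1)
I(L, X) = 1 (I(L, X) = (L + X)/(L + X) = 1)
T(G, B) = 5 + (3 - 2*G)*(11 + G) (T(G, B) = 5 + (G + 11)*(7 + 2*(-2 - G)) = 5 + (11 + G)*(7 + (-4 - 2*G)) = 5 + (11 + G)*(3 - 2*G) = 5 + (3 - 2*G)*(11 + G))
11791*T(I(-3, -1), V(1/6, 3)) = 11791*(38 - 19*1 - 2*1**2) = 11791*(38 - 19 - 2*1) = 11791*(38 - 19 - 2) = 11791*17 = 200447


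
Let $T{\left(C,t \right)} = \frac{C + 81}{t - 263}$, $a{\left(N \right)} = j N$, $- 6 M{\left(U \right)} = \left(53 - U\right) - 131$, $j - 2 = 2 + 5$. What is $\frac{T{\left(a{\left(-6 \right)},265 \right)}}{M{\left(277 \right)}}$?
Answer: $\frac{81}{355} \approx 0.22817$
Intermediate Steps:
$j = 9$ ($j = 2 + \left(2 + 5\right) = 2 + 7 = 9$)
$M{\left(U \right)} = 13 + \frac{U}{6}$ ($M{\left(U \right)} = - \frac{\left(53 - U\right) - 131}{6} = - \frac{-78 - U}{6} = 13 + \frac{U}{6}$)
$a{\left(N \right)} = 9 N$
$T{\left(C,t \right)} = \frac{81 + C}{-263 + t}$
$\frac{T{\left(a{\left(-6 \right)},265 \right)}}{M{\left(277 \right)}} = \frac{\frac{1}{-263 + 265} \left(81 + 9 \left(-6\right)\right)}{13 + \frac{1}{6} \cdot 277} = \frac{\frac{1}{2} \left(81 - 54\right)}{13 + \frac{277}{6}} = \frac{\frac{1}{2} \cdot 27}{\frac{355}{6}} = \frac{27}{2} \cdot \frac{6}{355} = \frac{81}{355}$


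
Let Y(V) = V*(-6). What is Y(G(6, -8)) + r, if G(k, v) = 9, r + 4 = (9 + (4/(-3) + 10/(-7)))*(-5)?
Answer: -1873/21 ≈ -89.190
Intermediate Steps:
r = -739/21 (r = -4 + (9 + (4/(-3) + 10/(-7)))*(-5) = -4 + (9 + (4*(-1/3) + 10*(-1/7)))*(-5) = -4 + (9 + (-4/3 - 10/7))*(-5) = -4 + (9 - 58/21)*(-5) = -4 + (131/21)*(-5) = -4 - 655/21 = -739/21 ≈ -35.190)
Y(V) = -6*V
Y(G(6, -8)) + r = -6*9 - 739/21 = -54 - 739/21 = -1873/21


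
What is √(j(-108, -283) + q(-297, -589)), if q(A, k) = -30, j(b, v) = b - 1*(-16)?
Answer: I*√122 ≈ 11.045*I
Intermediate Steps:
j(b, v) = 16 + b (j(b, v) = b + 16 = 16 + b)
√(j(-108, -283) + q(-297, -589)) = √((16 - 108) - 30) = √(-92 - 30) = √(-122) = I*√122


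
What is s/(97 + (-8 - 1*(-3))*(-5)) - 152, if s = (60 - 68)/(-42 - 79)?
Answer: -1121908/7381 ≈ -152.00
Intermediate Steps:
s = 8/121 (s = -8/(-121) = -8*(-1/121) = 8/121 ≈ 0.066116)
s/(97 + (-8 - 1*(-3))*(-5)) - 152 = 8/(121*(97 + (-8 - 1*(-3))*(-5))) - 152 = 8/(121*(97 + (-8 + 3)*(-5))) - 152 = 8/(121*(97 - 5*(-5))) - 152 = 8/(121*(97 + 25)) - 152 = (8/121)/122 - 152 = (8/121)*(1/122) - 152 = 4/7381 - 152 = -1121908/7381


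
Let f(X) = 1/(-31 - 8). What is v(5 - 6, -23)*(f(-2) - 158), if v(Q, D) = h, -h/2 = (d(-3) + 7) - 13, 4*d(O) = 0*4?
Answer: -24652/13 ≈ -1896.3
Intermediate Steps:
d(O) = 0 (d(O) = (0*4)/4 = (¼)*0 = 0)
f(X) = -1/39 (f(X) = 1/(-39) = -1/39)
h = 12 (h = -2*((0 + 7) - 13) = -2*(7 - 13) = -2*(-6) = 12)
v(Q, D) = 12
v(5 - 6, -23)*(f(-2) - 158) = 12*(-1/39 - 158) = 12*(-6163/39) = -24652/13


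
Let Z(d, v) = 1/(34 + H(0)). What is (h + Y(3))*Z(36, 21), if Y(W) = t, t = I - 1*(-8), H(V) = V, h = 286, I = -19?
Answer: 275/34 ≈ 8.0882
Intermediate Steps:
Z(d, v) = 1/34 (Z(d, v) = 1/(34 + 0) = 1/34)
t = -11 (t = -19 - 1*(-8) = -19 + 8 = -11)
Y(W) = -11
(h + Y(3))*Z(36, 21) = (286 - 11)*(1/34) = 275*(1/34) = 275/34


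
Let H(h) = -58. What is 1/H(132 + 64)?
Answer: -1/58 ≈ -0.017241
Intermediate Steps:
1/H(132 + 64) = 1/(-58) = -1/58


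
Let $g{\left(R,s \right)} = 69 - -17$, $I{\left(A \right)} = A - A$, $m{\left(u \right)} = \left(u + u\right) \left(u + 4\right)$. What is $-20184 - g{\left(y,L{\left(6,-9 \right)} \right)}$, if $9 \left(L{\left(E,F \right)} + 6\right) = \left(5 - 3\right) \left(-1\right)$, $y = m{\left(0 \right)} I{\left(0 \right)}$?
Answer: $-20270$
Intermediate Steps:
$m{\left(u \right)} = 2 u \left(4 + u\right)$
$I{\left(A \right)} = 0$
$y = 0$ ($y = 2 \cdot 0 \left(4 + 0\right) 0 = 2 \cdot 0 \cdot 4 \cdot 0 = 0 \cdot 0 = 0$)
$L{\left(E,F \right)} = - \frac{56}{9}$ ($L{\left(E,F \right)} = -6 + \frac{\left(5 - 3\right) \left(-1\right)}{9} = -6 + \frac{2 \left(-1\right)}{9} = -6 + \frac{1}{9} \left(-2\right) = -6 - \frac{2}{9} = - \frac{56}{9}$)
$g{\left(R,s \right)} = 86$ ($g{\left(R,s \right)} = 69 + 17 = 86$)
$-20184 - g{\left(y,L{\left(6,-9 \right)} \right)} = -20184 - 86 = -20270$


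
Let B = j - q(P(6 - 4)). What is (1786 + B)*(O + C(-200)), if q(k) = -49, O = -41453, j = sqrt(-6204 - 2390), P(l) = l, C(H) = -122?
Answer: -76290125 - 41575*I*sqrt(8594) ≈ -7.629e+7 - 3.8542e+6*I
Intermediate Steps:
j = I*sqrt(8594) (j = sqrt(-8594) = I*sqrt(8594) ≈ 92.704*I)
B = 49 + I*sqrt(8594) (B = I*sqrt(8594) - 1*(-49) = I*sqrt(8594) + 49 = 49 + I*sqrt(8594) ≈ 49.0 + 92.704*I)
(1786 + B)*(O + C(-200)) = (1786 + (49 + I*sqrt(8594)))*(-41453 - 122) = (1835 + I*sqrt(8594))*(-41575) = -76290125 - 41575*I*sqrt(8594)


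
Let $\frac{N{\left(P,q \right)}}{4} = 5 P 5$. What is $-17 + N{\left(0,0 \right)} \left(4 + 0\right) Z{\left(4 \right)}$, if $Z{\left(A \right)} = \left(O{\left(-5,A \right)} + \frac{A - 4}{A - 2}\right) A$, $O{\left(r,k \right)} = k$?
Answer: $-17$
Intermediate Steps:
$N{\left(P,q \right)} = 100 P$ ($N{\left(P,q \right)} = 4 \cdot 5 P 5 = 4 \cdot 25 P = 100 P$)
$Z{\left(A \right)} = A \left(A + \frac{-4 + A}{-2 + A}\right)$ ($Z{\left(A \right)} = \left(A + \frac{A - 4}{A - 2}\right) A = \left(A + \frac{-4 + A}{-2 + A}\right) A = A \left(A + \frac{-4 + A}{-2 + A}\right)$)
$-17 + N{\left(0,0 \right)} \left(4 + 0\right) Z{\left(4 \right)} = -17 + 100 \cdot 0 \left(4 + 0\right) \frac{4 \left(-4 + 4^{2} - 4\right)}{-2 + 4} = -17 + 0 \cdot 4 \frac{4 \left(-4 + 16 - 4\right)}{2} = -17 + 0 \cdot 4 \cdot 4 \cdot \frac{1}{2} \cdot 8 = -17 + 0 \cdot 4 \cdot 16 = -17 + 0 \cdot 64 = -17 + 0 = -17$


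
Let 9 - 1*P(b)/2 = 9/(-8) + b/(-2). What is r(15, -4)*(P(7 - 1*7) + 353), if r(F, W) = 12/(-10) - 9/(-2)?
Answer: 49269/40 ≈ 1231.7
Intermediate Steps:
r(F, W) = 33/10 (r(F, W) = 12*(-⅒) - 9*(-½) = -6/5 + 9/2 = 33/10)
P(b) = 81/4 + b (P(b) = 18 - 2*(9/(-8) + b/(-2)) = 18 - 2*(9*(-⅛) + b*(-½)) = 18 - 2*(-9/8 - b/2) = 18 + (9/4 + b) = 81/4 + b)
r(15, -4)*(P(7 - 1*7) + 353) = 33*((81/4 + (7 - 1*7)) + 353)/10 = 33*((81/4 + (7 - 7)) + 353)/10 = 33*((81/4 + 0) + 353)/10 = 33*(81/4 + 353)/10 = (33/10)*(1493/4) = 49269/40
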